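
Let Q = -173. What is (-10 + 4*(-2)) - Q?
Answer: 155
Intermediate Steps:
(-10 + 4*(-2)) - Q = (-10 + 4*(-2)) - 1*(-173) = (-10 - 8) + 173 = -18 + 173 = 155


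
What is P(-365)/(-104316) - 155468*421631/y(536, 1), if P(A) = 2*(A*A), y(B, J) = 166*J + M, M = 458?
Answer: -142456819809211/1356108 ≈ -1.0505e+8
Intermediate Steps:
y(B, J) = 458 + 166*J (y(B, J) = 166*J + 458 = 458 + 166*J)
P(A) = 2*A²
P(-365)/(-104316) - 155468*421631/y(536, 1) = (2*(-365)²)/(-104316) - 155468*421631/(458 + 166*1) = (2*133225)*(-1/104316) - 155468*421631/(458 + 166) = 266450*(-1/104316) - 155468/(624*(1/421631)) = -133225/52158 - 155468/624/421631 = -133225/52158 - 155468*421631/624 = -133225/52158 - 16387532077/156 = -142456819809211/1356108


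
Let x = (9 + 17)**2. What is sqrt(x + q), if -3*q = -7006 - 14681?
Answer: sqrt(7905) ≈ 88.910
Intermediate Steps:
x = 676 (x = 26**2 = 676)
q = 7229 (q = -(-7006 - 14681)/3 = -1/3*(-21687) = 7229)
sqrt(x + q) = sqrt(676 + 7229) = sqrt(7905)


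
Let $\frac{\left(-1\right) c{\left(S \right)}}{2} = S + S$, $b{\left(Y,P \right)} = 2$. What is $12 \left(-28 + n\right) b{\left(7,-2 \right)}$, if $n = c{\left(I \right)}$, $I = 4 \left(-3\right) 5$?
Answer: $5088$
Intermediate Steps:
$I = -60$ ($I = \left(-12\right) 5 = -60$)
$c{\left(S \right)} = - 4 S$ ($c{\left(S \right)} = - 2 \left(S + S\right) = - 2 \cdot 2 S = - 4 S$)
$n = 240$ ($n = \left(-4\right) \left(-60\right) = 240$)
$12 \left(-28 + n\right) b{\left(7,-2 \right)} = 12 \left(-28 + 240\right) 2 = 12 \cdot 212 \cdot 2 = 12 \cdot 424 = 5088$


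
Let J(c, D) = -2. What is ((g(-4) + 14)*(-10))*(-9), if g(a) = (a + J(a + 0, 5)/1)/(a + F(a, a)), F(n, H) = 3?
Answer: 1800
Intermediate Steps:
g(a) = (-2 + a)/(3 + a) (g(a) = (a - 2/1)/(a + 3) = (a - 2*1)/(3 + a) = (a - 2)/(3 + a) = (-2 + a)/(3 + a))
((g(-4) + 14)*(-10))*(-9) = (((-2 - 4)/(3 - 4) + 14)*(-10))*(-9) = ((-6/(-1) + 14)*(-10))*(-9) = ((-1*(-6) + 14)*(-10))*(-9) = ((6 + 14)*(-10))*(-9) = (20*(-10))*(-9) = -200*(-9) = 1800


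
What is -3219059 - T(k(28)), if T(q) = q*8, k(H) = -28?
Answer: -3218835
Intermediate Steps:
T(q) = 8*q
-3219059 - T(k(28)) = -3219059 - 8*(-28) = -3219059 - 1*(-224) = -3219059 + 224 = -3218835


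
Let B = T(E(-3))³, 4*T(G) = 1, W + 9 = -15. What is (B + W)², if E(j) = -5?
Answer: 2356225/4096 ≈ 575.25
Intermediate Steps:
W = -24 (W = -9 - 15 = -24)
T(G) = ¼ (T(G) = (¼)*1 = ¼)
B = 1/64 (B = (¼)³ = 1/64 ≈ 0.015625)
(B + W)² = (1/64 - 24)² = (-1535/64)² = 2356225/4096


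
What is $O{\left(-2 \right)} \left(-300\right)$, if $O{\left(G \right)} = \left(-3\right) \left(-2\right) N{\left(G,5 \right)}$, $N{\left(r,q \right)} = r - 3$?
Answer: $9000$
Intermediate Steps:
$N{\left(r,q \right)} = -3 + r$
$O{\left(G \right)} = -18 + 6 G$ ($O{\left(G \right)} = \left(-3\right) \left(-2\right) \left(-3 + G\right) = 6 \left(-3 + G\right) = -18 + 6 G$)
$O{\left(-2 \right)} \left(-300\right) = \left(-18 + 6 \left(-2\right)\right) \left(-300\right) = \left(-18 - 12\right) \left(-300\right) = \left(-30\right) \left(-300\right) = 9000$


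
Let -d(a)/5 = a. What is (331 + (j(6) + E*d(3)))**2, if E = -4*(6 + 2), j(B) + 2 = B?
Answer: 664225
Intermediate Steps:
d(a) = -5*a
j(B) = -2 + B
E = -32 (E = -4*8 = -32)
(331 + (j(6) + E*d(3)))**2 = (331 + ((-2 + 6) - (-160)*3))**2 = (331 + (4 - 32*(-15)))**2 = (331 + (4 + 480))**2 = (331 + 484)**2 = 815**2 = 664225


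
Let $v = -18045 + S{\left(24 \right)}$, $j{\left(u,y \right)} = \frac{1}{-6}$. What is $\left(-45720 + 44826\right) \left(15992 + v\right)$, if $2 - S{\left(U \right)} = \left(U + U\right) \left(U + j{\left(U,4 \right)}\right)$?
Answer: $2856330$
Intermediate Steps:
$j{\left(u,y \right)} = - \frac{1}{6}$
$S{\left(U \right)} = 2 - 2 U \left(- \frac{1}{6} + U\right)$ ($S{\left(U \right)} = 2 - \left(U + U\right) \left(U - \frac{1}{6}\right) = 2 - 2 U \left(- \frac{1}{6} + U\right)$)
$v = -19187$ ($v = -18045 + \left(2 - 2 \cdot 24^{2} + \frac{1}{3} \cdot 24\right) = -18045 + \left(2 - 1152 + 8\right) = -18045 - 1142 = -19187$)
$\left(-45720 + 44826\right) \left(15992 + v\right) = \left(-45720 + 44826\right) \left(15992 - 19187\right) = \left(-894\right) \left(-3195\right) = 2856330$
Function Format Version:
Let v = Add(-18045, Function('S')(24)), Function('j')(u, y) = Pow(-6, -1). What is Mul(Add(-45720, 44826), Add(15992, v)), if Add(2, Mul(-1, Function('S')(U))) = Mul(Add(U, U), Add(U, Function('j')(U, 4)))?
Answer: 2856330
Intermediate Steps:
Function('j')(u, y) = Rational(-1, 6)
Function('S')(U) = Add(2, Mul(-2, U, Add(Rational(-1, 6), U))) (Function('S')(U) = Add(2, Mul(-1, Mul(Add(U, U), Add(U, Rational(-1, 6))))) = Add(2, Mul(-1, Mul(Mul(2, U), Add(Rational(-1, 6), U)))) = Add(2, Mul(-1, Mul(2, U, Add(Rational(-1, 6), U)))) = Add(2, Mul(-2, U, Add(Rational(-1, 6), U))))
v = -19187 (v = Add(-18045, Add(2, Mul(-2, Pow(24, 2)), Mul(Rational(1, 3), 24))) = Add(-18045, Add(2, Mul(-2, 576), 8)) = Add(-18045, Add(2, -1152, 8)) = Add(-18045, -1142) = -19187)
Mul(Add(-45720, 44826), Add(15992, v)) = Mul(Add(-45720, 44826), Add(15992, -19187)) = Mul(-894, -3195) = 2856330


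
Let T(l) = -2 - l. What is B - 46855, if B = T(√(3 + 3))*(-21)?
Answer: -46813 + 21*√6 ≈ -46762.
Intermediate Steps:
B = 42 + 21*√6 (B = (-2 - √(3 + 3))*(-21) = (-2 - √6)*(-21) = 42 + 21*√6 ≈ 93.439)
B - 46855 = (42 + 21*√6) - 46855 = -46813 + 21*√6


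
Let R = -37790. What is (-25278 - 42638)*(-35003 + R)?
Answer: 4943809388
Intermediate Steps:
(-25278 - 42638)*(-35003 + R) = (-25278 - 42638)*(-35003 - 37790) = -67916*(-72793) = 4943809388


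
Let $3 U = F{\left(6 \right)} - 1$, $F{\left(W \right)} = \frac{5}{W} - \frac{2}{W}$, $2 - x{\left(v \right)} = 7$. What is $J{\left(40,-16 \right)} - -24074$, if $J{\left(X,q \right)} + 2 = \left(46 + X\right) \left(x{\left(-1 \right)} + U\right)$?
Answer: $\frac{70883}{3} \approx 23628.0$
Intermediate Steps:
$x{\left(v \right)} = -5$ ($x{\left(v \right)} = 2 - 7 = -5$)
$F{\left(W \right)} = \frac{3}{W}$
$U = - \frac{1}{6}$ ($U = \frac{\frac{3}{6} - 1}{3} = \frac{3 \cdot \frac{1}{6} - 1}{3} = \frac{\frac{1}{2} - 1}{3} = \frac{1}{3} \left(- \frac{1}{2}\right) = - \frac{1}{6} \approx -0.16667$)
$J{\left(X,q \right)} = - \frac{719}{3} - \frac{31 X}{6}$ ($J{\left(X,q \right)} = -2 + \left(46 + X\right) \left(-5 - \frac{1}{6}\right) = -2 + \left(46 + X\right) \left(- \frac{31}{6}\right) = -2 - \left(\frac{713}{3} + \frac{31 X}{6}\right) = - \frac{719}{3} - \frac{31 X}{6}$)
$J{\left(40,-16 \right)} - -24074 = \left(- \frac{719}{3} - \frac{620}{3}\right) - -24074 = \left(- \frac{719}{3} - \frac{620}{3}\right) + 24074 = - \frac{1339}{3} + 24074 = \frac{70883}{3}$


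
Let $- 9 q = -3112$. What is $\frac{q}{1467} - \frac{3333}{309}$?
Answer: $- \frac{14347997}{1359909} \approx -10.551$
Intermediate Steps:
$q = \frac{3112}{9}$ ($q = \left(- \frac{1}{9}\right) \left(-3112\right) = \frac{3112}{9} \approx 345.78$)
$\frac{q}{1467} - \frac{3333}{309} = \frac{3112}{9 \cdot 1467} - \frac{3333}{309} = \frac{3112}{9} \cdot \frac{1}{1467} - \frac{1111}{103} = \frac{3112}{13203} - \frac{1111}{103} = - \frac{14347997}{1359909}$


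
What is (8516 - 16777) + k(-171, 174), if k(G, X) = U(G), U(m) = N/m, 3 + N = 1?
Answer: -1412629/171 ≈ -8261.0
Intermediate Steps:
N = -2 (N = -3 + 1 = -2)
U(m) = -2/m
k(G, X) = -2/G
(8516 - 16777) + k(-171, 174) = (8516 - 16777) - 2/(-171) = -8261 - 2*(-1/171) = -8261 + 2/171 = -1412629/171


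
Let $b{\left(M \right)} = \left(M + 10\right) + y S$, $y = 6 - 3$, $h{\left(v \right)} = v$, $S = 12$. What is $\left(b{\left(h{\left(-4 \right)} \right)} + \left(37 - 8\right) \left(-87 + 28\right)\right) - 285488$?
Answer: $-287157$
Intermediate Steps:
$y = 3$
$b{\left(M \right)} = 46 + M$ ($b{\left(M \right)} = \left(M + 10\right) + 3 \cdot 12 = \left(10 + M\right) + 36 = 46 + M$)
$\left(b{\left(h{\left(-4 \right)} \right)} + \left(37 - 8\right) \left(-87 + 28\right)\right) - 285488 = \left(\left(46 - 4\right) + \left(37 - 8\right) \left(-87 + 28\right)\right) - 285488 = \left(42 + \left(37 - 8\right) \left(-59\right)\right) - 285488 = \left(42 + 29 \left(-59\right)\right) - 285488 = \left(42 - 1711\right) - 285488 = -1669 - 285488 = -287157$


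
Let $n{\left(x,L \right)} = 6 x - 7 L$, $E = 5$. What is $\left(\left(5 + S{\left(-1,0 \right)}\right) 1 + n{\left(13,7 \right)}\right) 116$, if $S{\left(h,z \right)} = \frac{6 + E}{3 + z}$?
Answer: $\frac{13108}{3} \approx 4369.3$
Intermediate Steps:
$n{\left(x,L \right)} = - 7 L + 6 x$
$S{\left(h,z \right)} = \frac{11}{3 + z}$ ($S{\left(h,z \right)} = \frac{6 + 5}{3 + z} = \frac{11}{3 + z}$)
$\left(\left(5 + S{\left(-1,0 \right)}\right) 1 + n{\left(13,7 \right)}\right) 116 = \left(\left(5 + \frac{11}{3 + 0}\right) 1 + \left(\left(-7\right) 7 + 6 \cdot 13\right)\right) 116 = \left(\left(5 + \frac{11}{3}\right) 1 + \left(-49 + 78\right)\right) 116 = \left(\left(5 + 11 \cdot \frac{1}{3}\right) 1 + 29\right) 116 = \left(\left(5 + \frac{11}{3}\right) 1 + 29\right) 116 = \left(\frac{26}{3} \cdot 1 + 29\right) 116 = \left(\frac{26}{3} + 29\right) 116 = \frac{113}{3} \cdot 116 = \frac{13108}{3}$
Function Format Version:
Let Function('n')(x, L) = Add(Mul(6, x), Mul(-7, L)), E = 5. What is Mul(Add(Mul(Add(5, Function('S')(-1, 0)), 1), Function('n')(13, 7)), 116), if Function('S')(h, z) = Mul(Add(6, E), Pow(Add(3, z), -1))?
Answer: Rational(13108, 3) ≈ 4369.3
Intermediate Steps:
Function('n')(x, L) = Add(Mul(-7, L), Mul(6, x))
Function('S')(h, z) = Mul(11, Pow(Add(3, z), -1)) (Function('S')(h, z) = Mul(Add(6, 5), Pow(Add(3, z), -1)) = Mul(11, Pow(Add(3, z), -1)))
Mul(Add(Mul(Add(5, Function('S')(-1, 0)), 1), Function('n')(13, 7)), 116) = Mul(Add(Mul(Add(5, Mul(11, Pow(Add(3, 0), -1))), 1), Add(Mul(-7, 7), Mul(6, 13))), 116) = Mul(Add(Mul(Add(5, Mul(11, Pow(3, -1))), 1), Add(-49, 78)), 116) = Mul(Add(Mul(Add(5, Mul(11, Rational(1, 3))), 1), 29), 116) = Mul(Add(Mul(Add(5, Rational(11, 3)), 1), 29), 116) = Mul(Add(Mul(Rational(26, 3), 1), 29), 116) = Mul(Add(Rational(26, 3), 29), 116) = Mul(Rational(113, 3), 116) = Rational(13108, 3)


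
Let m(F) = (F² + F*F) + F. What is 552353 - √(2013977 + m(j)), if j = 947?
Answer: 552353 - √3808542 ≈ 5.5040e+5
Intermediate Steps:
m(F) = F + 2*F² (m(F) = (F² + F²) + F = 2*F² + F = F + 2*F²)
552353 - √(2013977 + m(j)) = 552353 - √(2013977 + 947*(1 + 2*947)) = 552353 - √(2013977 + 947*(1 + 1894)) = 552353 - √(2013977 + 947*1895) = 552353 - √(2013977 + 1794565) = 552353 - √3808542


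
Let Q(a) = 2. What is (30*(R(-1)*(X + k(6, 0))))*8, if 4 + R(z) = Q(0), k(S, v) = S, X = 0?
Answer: -2880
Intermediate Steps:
R(z) = -2 (R(z) = -4 + 2 = -2)
(30*(R(-1)*(X + k(6, 0))))*8 = (30*(-2*(0 + 6)))*8 = (30*(-2*6))*8 = (30*(-12))*8 = -360*8 = -2880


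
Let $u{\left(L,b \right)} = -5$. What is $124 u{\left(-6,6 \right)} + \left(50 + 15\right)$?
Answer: $-555$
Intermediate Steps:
$124 u{\left(-6,6 \right)} + \left(50 + 15\right) = 124 \left(-5\right) + \left(50 + 15\right) = -620 + 65 = -555$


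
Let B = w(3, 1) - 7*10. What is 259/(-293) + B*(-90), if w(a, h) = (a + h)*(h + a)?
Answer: 1423721/293 ≈ 4859.1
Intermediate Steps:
w(a, h) = (a + h)**2 (w(a, h) = (a + h)*(a + h) = (a + h)**2)
B = -54 (B = (3 + 1)**2 - 7*10 = 4**2 - 70 = 16 - 70 = -54)
259/(-293) + B*(-90) = 259/(-293) - 54*(-90) = 259*(-1/293) + 4860 = -259/293 + 4860 = 1423721/293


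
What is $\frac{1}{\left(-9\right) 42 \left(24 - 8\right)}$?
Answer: $- \frac{1}{6048} \approx -0.00016534$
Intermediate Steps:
$\frac{1}{\left(-9\right) 42 \left(24 - 8\right)} = \frac{1}{\left(-378\right) \left(24 - 8\right)} = \frac{1}{\left(-378\right) 16} = \frac{1}{-6048} = - \frac{1}{6048}$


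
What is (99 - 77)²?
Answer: 484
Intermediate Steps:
(99 - 77)² = 22² = 484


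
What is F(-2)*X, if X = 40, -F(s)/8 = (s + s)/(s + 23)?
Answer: 1280/21 ≈ 60.952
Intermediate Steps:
F(s) = -16*s/(23 + s) (F(s) = -8*(s + s)/(s + 23) = -8*2*s/(23 + s) = -16*s/(23 + s))
F(-2)*X = -16*(-2)/(23 - 2)*40 = -16*(-2)/21*40 = -16*(-2)*1/21*40 = (32/21)*40 = 1280/21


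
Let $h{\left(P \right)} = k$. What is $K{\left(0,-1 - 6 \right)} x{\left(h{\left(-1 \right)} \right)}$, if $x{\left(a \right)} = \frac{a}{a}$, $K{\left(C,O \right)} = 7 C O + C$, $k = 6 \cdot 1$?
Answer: $0$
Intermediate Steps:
$k = 6$
$h{\left(P \right)} = 6$
$K{\left(C,O \right)} = C + 7 C O$ ($K{\left(C,O \right)} = 7 C O + C = C + 7 C O$)
$x{\left(a \right)} = 1$
$K{\left(0,-1 - 6 \right)} x{\left(h{\left(-1 \right)} \right)} = 0 \left(1 + 7 \left(-1 - 6\right)\right) 1 = 0 \left(1 + 7 \left(-7\right)\right) 1 = 0 \left(1 - 49\right) 1 = 0 \left(-48\right) 1 = 0 \cdot 1 = 0$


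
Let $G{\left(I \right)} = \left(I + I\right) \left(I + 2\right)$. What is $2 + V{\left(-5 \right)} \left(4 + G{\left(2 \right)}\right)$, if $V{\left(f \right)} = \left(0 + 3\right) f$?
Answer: $-298$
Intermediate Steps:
$V{\left(f \right)} = 3 f$
$G{\left(I \right)} = 2 I \left(2 + I\right)$
$2 + V{\left(-5 \right)} \left(4 + G{\left(2 \right)}\right) = 2 + 3 \left(-5\right) \left(4 + 2 \cdot 2 \left(2 + 2\right)\right) = 2 - 15 \left(4 + 2 \cdot 2 \cdot 4\right) = 2 - 15 \left(4 + 16\right) = 2 - 300 = -298$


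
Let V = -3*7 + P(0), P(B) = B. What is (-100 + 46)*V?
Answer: 1134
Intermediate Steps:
V = -21 (V = -3*7 + 0 = -21 + 0 = -21)
(-100 + 46)*V = (-100 + 46)*(-21) = -54*(-21) = 1134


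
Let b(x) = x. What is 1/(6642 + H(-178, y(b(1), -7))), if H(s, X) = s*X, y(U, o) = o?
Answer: 1/7888 ≈ 0.00012677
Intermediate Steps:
H(s, X) = X*s
1/(6642 + H(-178, y(b(1), -7))) = 1/(6642 - 7*(-178)) = 1/(6642 + 1246) = 1/7888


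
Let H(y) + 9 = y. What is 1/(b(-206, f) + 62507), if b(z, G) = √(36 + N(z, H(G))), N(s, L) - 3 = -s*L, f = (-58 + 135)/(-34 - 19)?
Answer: 3312871/207077739654 - I*√5939021/207077739654 ≈ 1.5998e-5 - 1.1769e-8*I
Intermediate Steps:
H(y) = -9 + y
f = -77/53 (f = 77/(-53) = 77*(-1/53) = -77/53 ≈ -1.4528)
N(s, L) = 3 - L*s (N(s, L) = 3 - s*L = 3 - L*s)
b(z, G) = √(39 - z*(-9 + G)) (b(z, G) = √(36 + (3 - (-9 + G)*z)) = √(36 + (3 - z*(-9 + G))) = √(39 - z*(-9 + G)))
1/(b(-206, f) + 62507) = 1/(√(39 - 1*(-206)*(-9 - 77/53)) + 62507) = 1/(√(39 - 1*(-206)*(-554/53)) + 62507) = 1/(√(39 - 114124/53) + 62507) = 1/(√(-112057/53) + 62507) = 1/(I*√5939021/53 + 62507) = 1/(62507 + I*√5939021/53)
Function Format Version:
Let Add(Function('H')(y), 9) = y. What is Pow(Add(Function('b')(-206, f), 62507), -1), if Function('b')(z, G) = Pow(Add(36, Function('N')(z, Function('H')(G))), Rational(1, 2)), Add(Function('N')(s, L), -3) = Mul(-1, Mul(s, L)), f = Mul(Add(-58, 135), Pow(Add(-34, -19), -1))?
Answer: Add(Rational(3312871, 207077739654), Mul(Rational(-1, 207077739654), I, Pow(5939021, Rational(1, 2)))) ≈ Add(1.5998e-5, Mul(-1.1769e-8, I))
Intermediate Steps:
Function('H')(y) = Add(-9, y)
f = Rational(-77, 53) (f = Mul(77, Pow(-53, -1)) = Mul(77, Rational(-1, 53)) = Rational(-77, 53) ≈ -1.4528)
Function('N')(s, L) = Add(3, Mul(-1, L, s)) (Function('N')(s, L) = Add(3, Mul(-1, Mul(s, L))) = Add(3, Mul(-1, Mul(L, s))) = Add(3, Mul(-1, L, s)))
Function('b')(z, G) = Pow(Add(39, Mul(-1, z, Add(-9, G))), Rational(1, 2)) (Function('b')(z, G) = Pow(Add(36, Add(3, Mul(-1, Add(-9, G), z))), Rational(1, 2)) = Pow(Add(36, Add(3, Mul(-1, z, Add(-9, G)))), Rational(1, 2)) = Pow(Add(39, Mul(-1, z, Add(-9, G))), Rational(1, 2)))
Pow(Add(Function('b')(-206, f), 62507), -1) = Pow(Add(Pow(Add(39, Mul(-1, -206, Add(-9, Rational(-77, 53)))), Rational(1, 2)), 62507), -1) = Pow(Add(Pow(Add(39, Mul(-1, -206, Rational(-554, 53))), Rational(1, 2)), 62507), -1) = Pow(Add(Pow(Add(39, Rational(-114124, 53)), Rational(1, 2)), 62507), -1) = Pow(Add(Pow(Rational(-112057, 53), Rational(1, 2)), 62507), -1) = Pow(Add(Mul(Rational(1, 53), I, Pow(5939021, Rational(1, 2))), 62507), -1) = Pow(Add(62507, Mul(Rational(1, 53), I, Pow(5939021, Rational(1, 2)))), -1)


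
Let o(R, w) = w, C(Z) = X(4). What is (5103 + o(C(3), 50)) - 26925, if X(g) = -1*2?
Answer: -21772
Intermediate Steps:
X(g) = -2
C(Z) = -2
(5103 + o(C(3), 50)) - 26925 = (5103 + 50) - 26925 = 5153 - 26925 = -21772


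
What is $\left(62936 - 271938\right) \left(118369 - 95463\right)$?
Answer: $-4787399812$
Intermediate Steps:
$\left(62936 - 271938\right) \left(118369 - 95463\right) = - 209002 \left(118369 + \left(-180581 + 85118\right)\right) = - 209002 \left(118369 - 95463\right) = \left(-209002\right) 22906 = -4787399812$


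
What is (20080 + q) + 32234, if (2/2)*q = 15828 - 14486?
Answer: 53656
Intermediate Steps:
q = 1342 (q = 15828 - 14486 = 1342)
(20080 + q) + 32234 = (20080 + 1342) + 32234 = 21422 + 32234 = 53656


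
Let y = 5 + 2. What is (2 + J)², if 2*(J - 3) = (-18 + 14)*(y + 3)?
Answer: 225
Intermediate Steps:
y = 7
J = -17 (J = 3 + ((-18 + 14)*(7 + 3))/2 = 3 + (-4*10)/2 = 3 + (½)*(-40) = 3 - 20 = -17)
(2 + J)² = (2 - 17)² = (-15)² = 225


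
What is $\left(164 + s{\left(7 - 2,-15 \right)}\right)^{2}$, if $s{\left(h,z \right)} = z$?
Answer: $22201$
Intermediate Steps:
$\left(164 + s{\left(7 - 2,-15 \right)}\right)^{2} = \left(164 - 15\right)^{2} = 149^{2} = 22201$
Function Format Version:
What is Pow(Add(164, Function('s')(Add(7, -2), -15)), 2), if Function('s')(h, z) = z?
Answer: 22201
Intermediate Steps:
Pow(Add(164, Function('s')(Add(7, -2), -15)), 2) = Pow(Add(164, -15), 2) = Pow(149, 2) = 22201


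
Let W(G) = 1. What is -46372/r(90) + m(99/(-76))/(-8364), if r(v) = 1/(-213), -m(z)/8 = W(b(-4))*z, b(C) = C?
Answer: 261608472663/26486 ≈ 9.8772e+6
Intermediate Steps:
m(z) = -8*z
r(v) = -1/213
-46372/r(90) + m(99/(-76))/(-8364) = -46372/(-1/213) - 792/(-76)/(-8364) = -46372*(-213) - 792*(-1)/76*(-1/8364) = 9877236 - 8*(-99/76)*(-1/8364) = 9877236 + (198/19)*(-1/8364) = 9877236 - 33/26486 = 261608472663/26486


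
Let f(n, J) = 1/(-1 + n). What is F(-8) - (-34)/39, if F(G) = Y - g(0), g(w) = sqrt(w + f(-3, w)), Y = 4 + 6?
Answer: 424/39 - I/2 ≈ 10.872 - 0.5*I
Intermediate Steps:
Y = 10
g(w) = sqrt(-1/4 + w) (g(w) = sqrt(w + 1/(-1 - 3)) = sqrt(w + 1/(-4)) = sqrt(w - 1/4) = sqrt(-1/4 + w))
F(G) = 10 - I/2 (F(G) = 10 - sqrt(-1 + 4*0)/2 = 10 - sqrt(-1 + 0)/2 = 10 - sqrt(-1)/2 = 10 - I/2)
F(-8) - (-34)/39 = (10 - I/2) - (-34)/39 = (10 - I/2) - 1*(-34/39) = (10 - I/2) + 34/39 = 424/39 - I/2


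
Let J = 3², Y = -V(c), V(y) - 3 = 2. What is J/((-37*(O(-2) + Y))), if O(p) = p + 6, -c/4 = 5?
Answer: 9/37 ≈ 0.24324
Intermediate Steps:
c = -20 (c = -4*5 = -20)
V(y) = 5 (V(y) = 3 + 2 = 5)
O(p) = 6 + p
Y = -5 (Y = -1*5 = -5)
J = 9
J/((-37*(O(-2) + Y))) = 9/((-37*((6 - 2) - 5))) = 9/((-37*(4 - 5))) = 9/((-37*(-1))) = 9/37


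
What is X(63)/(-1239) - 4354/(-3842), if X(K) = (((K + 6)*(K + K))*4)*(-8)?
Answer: 25577851/113339 ≈ 225.68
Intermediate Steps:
X(K) = -64*K*(6 + K) (X(K) = (((6 + K)*(2*K))*4)*(-8) = ((2*K*(6 + K))*4)*(-8) = (8*K*(6 + K))*(-8) = -64*K*(6 + K))
X(63)/(-1239) - 4354/(-3842) = -64*63*(6 + 63)/(-1239) - 4354/(-3842) = -64*63*69*(-1/1239) - 4354*(-1/3842) = -278208*(-1/1239) + 2177/1921 = 13248/59 + 2177/1921 = 25577851/113339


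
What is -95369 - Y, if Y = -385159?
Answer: 289790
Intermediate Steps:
-95369 - Y = -95369 - 1*(-385159) = -95369 + 385159 = 289790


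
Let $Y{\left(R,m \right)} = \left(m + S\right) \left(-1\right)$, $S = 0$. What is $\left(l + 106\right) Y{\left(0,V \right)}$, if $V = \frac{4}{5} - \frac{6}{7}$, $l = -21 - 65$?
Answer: $\frac{8}{7} \approx 1.1429$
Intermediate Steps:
$l = -86$ ($l = -21 - 65 = -86$)
$V = - \frac{2}{35}$ ($V = 4 \cdot \frac{1}{5} - \frac{6}{7} = \frac{4}{5} - \frac{6}{7} = - \frac{2}{35} \approx -0.057143$)
$Y{\left(R,m \right)} = - m$ ($Y{\left(R,m \right)} = \left(m + 0\right) \left(-1\right) = m \left(-1\right) = - m$)
$\left(l + 106\right) Y{\left(0,V \right)} = \left(-86 + 106\right) \left(\left(-1\right) \left(- \frac{2}{35}\right)\right) = 20 \cdot \frac{2}{35} = \frac{8}{7}$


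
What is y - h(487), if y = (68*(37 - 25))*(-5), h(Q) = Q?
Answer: -4567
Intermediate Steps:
y = -4080 (y = (68*12)*(-5) = 816*(-5) = -4080)
y - h(487) = -4080 - 1*487 = -4080 - 487 = -4567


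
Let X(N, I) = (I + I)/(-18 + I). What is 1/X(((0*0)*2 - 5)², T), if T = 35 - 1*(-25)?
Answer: 7/20 ≈ 0.35000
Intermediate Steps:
T = 60 (T = 35 + 25 = 60)
X(N, I) = 2*I/(-18 + I) (X(N, I) = (2*I)/(-18 + I) = 2*I/(-18 + I))
1/X(((0*0)*2 - 5)², T) = 1/(2*60/(-18 + 60)) = 1/(2*60/42) = 1/(2*60*(1/42)) = 1/(20/7) = 7/20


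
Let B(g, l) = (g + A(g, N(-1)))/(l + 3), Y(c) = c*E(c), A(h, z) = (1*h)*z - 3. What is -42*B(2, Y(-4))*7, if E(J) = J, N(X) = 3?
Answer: -1470/19 ≈ -77.368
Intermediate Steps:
A(h, z) = -3 + h*z (A(h, z) = h*z - 3 = -3 + h*z)
Y(c) = c² (Y(c) = c*c = c²)
B(g, l) = (-3 + 4*g)/(3 + l) (B(g, l) = (g + (-3 + g*3))/(l + 3) = (g + (-3 + 3*g))/(3 + l) = (-3 + 4*g)/(3 + l))
-42*B(2, Y(-4))*7 = -42*(-3 + 4*2)/(3 + (-4)²)*7 = -42*(-3 + 8)/(3 + 16)*7 = -42*5/19*7 = -210/19*7 = -1470/19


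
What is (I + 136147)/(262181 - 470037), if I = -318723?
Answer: 11411/12991 ≈ 0.87838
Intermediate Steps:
(I + 136147)/(262181 - 470037) = (-318723 + 136147)/(262181 - 470037) = -182576/(-207856) = -182576*(-1/207856) = 11411/12991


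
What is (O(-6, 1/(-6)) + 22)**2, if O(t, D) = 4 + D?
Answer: 24025/36 ≈ 667.36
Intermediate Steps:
(O(-6, 1/(-6)) + 22)**2 = ((4 + 1/(-6)) + 22)**2 = ((4 - 1/6) + 22)**2 = (23/6 + 22)**2 = (155/6)**2 = 24025/36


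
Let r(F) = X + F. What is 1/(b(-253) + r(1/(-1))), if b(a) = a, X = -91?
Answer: -1/345 ≈ -0.0028986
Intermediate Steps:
r(F) = -91 + F
1/(b(-253) + r(1/(-1))) = 1/(-253 + (-91 + 1/(-1))) = 1/(-253 + (-91 - 1)) = 1/(-253 - 92) = 1/(-345) = -1/345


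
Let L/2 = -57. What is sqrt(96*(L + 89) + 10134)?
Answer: sqrt(7734) ≈ 87.943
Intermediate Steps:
L = -114 (L = 2*(-57) = -114)
sqrt(96*(L + 89) + 10134) = sqrt(96*(-114 + 89) + 10134) = sqrt(96*(-25) + 10134) = sqrt(-2400 + 10134) = sqrt(7734)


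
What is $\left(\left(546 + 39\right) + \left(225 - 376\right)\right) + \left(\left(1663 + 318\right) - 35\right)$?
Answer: $2380$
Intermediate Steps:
$\left(\left(546 + 39\right) + \left(225 - 376\right)\right) + \left(\left(1663 + 318\right) - 35\right) = \left(585 - 151\right) + \left(1981 - 35\right) = 434 + 1946 = 2380$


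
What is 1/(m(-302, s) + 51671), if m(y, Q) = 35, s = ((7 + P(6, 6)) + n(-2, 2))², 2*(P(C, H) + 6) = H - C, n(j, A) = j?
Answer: 1/51706 ≈ 1.9340e-5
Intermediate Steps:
P(C, H) = -6 + H/2 - C/2 (P(C, H) = -6 + (H - C)/2 = -6 + (H/2 - C/2) = -6 + H/2 - C/2)
s = 1 (s = ((7 + (-6 + (½)*6 - ½*6)) - 2)² = ((7 + (-6 + 3 - 3)) - 2)² = ((7 - 6) - 2)² = (1 - 2)² = (-1)² = 1)
1/(m(-302, s) + 51671) = 1/(35 + 51671) = 1/51706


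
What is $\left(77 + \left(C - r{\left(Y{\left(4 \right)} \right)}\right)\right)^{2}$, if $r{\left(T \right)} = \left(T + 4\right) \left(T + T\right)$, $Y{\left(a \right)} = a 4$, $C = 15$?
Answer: $300304$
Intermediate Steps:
$Y{\left(a \right)} = 4 a$
$r{\left(T \right)} = 2 T \left(4 + T\right)$ ($r{\left(T \right)} = \left(4 + T\right) 2 T = 2 T \left(4 + T\right)$)
$\left(77 + \left(C - r{\left(Y{\left(4 \right)} \right)}\right)\right)^{2} = \left(77 + \left(15 - 2 \cdot 4 \cdot 4 \left(4 + 4 \cdot 4\right)\right)\right)^{2} = \left(77 + \left(15 - 2 \cdot 16 \left(4 + 16\right)\right)\right)^{2} = \left(77 + \left(15 - 2 \cdot 16 \cdot 20\right)\right)^{2} = \left(77 + \left(15 - 640\right)\right)^{2} = \left(77 - 625\right)^{2} = \left(-548\right)^{2} = 300304$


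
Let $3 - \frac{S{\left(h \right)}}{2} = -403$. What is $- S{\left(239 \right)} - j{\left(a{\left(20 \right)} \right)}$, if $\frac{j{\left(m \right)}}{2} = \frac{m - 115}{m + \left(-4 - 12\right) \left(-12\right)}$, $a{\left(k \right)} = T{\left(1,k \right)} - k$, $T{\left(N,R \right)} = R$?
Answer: $- \frac{77837}{96} \approx -810.8$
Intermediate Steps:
$S{\left(h \right)} = 812$ ($S{\left(h \right)} = 6 - -806 = 6 + 806 = 812$)
$a{\left(k \right)} = 0$ ($a{\left(k \right)} = k - k = 0$)
$j{\left(m \right)} = \frac{2 \left(-115 + m\right)}{192 + m}$ ($j{\left(m \right)} = 2 \frac{m - 115}{m + \left(-4 - 12\right) \left(-12\right)} = 2 \frac{-115 + m}{m - -192} = 2 \frac{-115 + m}{m + 192} = 2 \frac{-115 + m}{192 + m} = \frac{2 \left(-115 + m\right)}{192 + m}$)
$- S{\left(239 \right)} - j{\left(a{\left(20 \right)} \right)} = \left(-1\right) 812 - \frac{2 \left(-115 + 0\right)}{192 + 0} = -812 - 2 \cdot \frac{1}{192} \left(-115\right) = -812 - - \frac{115}{96} = -812 + \frac{115}{96} = - \frac{77837}{96}$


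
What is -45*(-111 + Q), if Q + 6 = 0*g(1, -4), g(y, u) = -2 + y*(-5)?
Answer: 5265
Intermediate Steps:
g(y, u) = -2 - 5*y
Q = -6 (Q = -6 + 0*(-2 - 5*1) = -6 + 0*(-2 - 5) = -6 + 0*(-7) = -6 + 0 = -6)
-45*(-111 + Q) = -45*(-111 - 6) = -45*(-117) = 5265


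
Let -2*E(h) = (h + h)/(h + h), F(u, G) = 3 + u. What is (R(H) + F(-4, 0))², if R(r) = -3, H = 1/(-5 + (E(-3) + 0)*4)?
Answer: 16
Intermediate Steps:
E(h) = -½ (E(h) = -(h + h)/(2*(h + h)) = -2*h/(2*(2*h)) = -2*h*1/(2*h)/2 = -½*1 = -½)
H = -⅐ (H = 1/(-5 + (-½ + 0)*4) = 1/(-5 - ½*4) = 1/(-5 - 2) = 1/(-7) = -⅐ ≈ -0.14286)
(R(H) + F(-4, 0))² = (-3 + (3 - 4))² = (-3 - 1)² = (-4)² = 16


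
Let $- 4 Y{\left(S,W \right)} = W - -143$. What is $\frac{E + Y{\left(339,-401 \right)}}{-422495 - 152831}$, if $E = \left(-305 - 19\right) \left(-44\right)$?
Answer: $- \frac{28641}{1150652} \approx -0.024891$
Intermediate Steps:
$Y{\left(S,W \right)} = - \frac{143}{4} - \frac{W}{4}$ ($Y{\left(S,W \right)} = - \frac{W - -143}{4} = - \frac{W + 143}{4} = - \frac{143 + W}{4} = - \frac{143}{4} - \frac{W}{4}$)
$E = 14256$ ($E = \left(-324\right) \left(-44\right) = 14256$)
$\frac{E + Y{\left(339,-401 \right)}}{-422495 - 152831} = \frac{14256 - - \frac{129}{2}}{-422495 - 152831} = \frac{14256 + \left(- \frac{143}{4} + \frac{401}{4}\right)}{-575326} = \left(14256 + \frac{129}{2}\right) \left(- \frac{1}{575326}\right) = \frac{28641}{2} \left(- \frac{1}{575326}\right) = - \frac{28641}{1150652}$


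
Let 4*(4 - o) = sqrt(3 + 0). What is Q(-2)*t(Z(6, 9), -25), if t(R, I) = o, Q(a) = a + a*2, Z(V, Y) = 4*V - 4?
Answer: -24 + 3*sqrt(3)/2 ≈ -21.402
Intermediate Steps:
Z(V, Y) = -4 + 4*V
Q(a) = 3*a (Q(a) = a + 2*a = 3*a)
o = 4 - sqrt(3)/4 (o = 4 - sqrt(3 + 0)/4 = 4 - sqrt(3)/4 ≈ 3.5670)
t(R, I) = 4 - sqrt(3)/4
Q(-2)*t(Z(6, 9), -25) = (3*(-2))*(4 - sqrt(3)/4) = -6*(4 - sqrt(3)/4) = -24 + 3*sqrt(3)/2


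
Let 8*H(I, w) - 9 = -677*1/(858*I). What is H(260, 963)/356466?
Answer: 2007043/636163482240 ≈ 3.1549e-6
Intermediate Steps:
H(I, w) = 9/8 - 677/(6864*I) (H(I, w) = 9/8 + (-677*1/(858*I))/8 = 9/8 + (-677/(858*I))/8 = 9/8 - 677/(6864*I))
H(260, 963)/356466 = ((1/6864)*(-677 + 7722*260)/260)/356466 = ((1/6864)*(1/260)*(-677 + 2007720))*(1/356466) = ((1/6864)*(1/260)*2007043)*(1/356466) = (2007043/1784640)*(1/356466) = 2007043/636163482240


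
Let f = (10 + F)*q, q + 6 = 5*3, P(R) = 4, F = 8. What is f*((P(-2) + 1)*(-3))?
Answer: -2430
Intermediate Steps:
q = 9 (q = -6 + 5*3 = -6 + 15 = 9)
f = 162 (f = (10 + 8)*9 = 18*9 = 162)
f*((P(-2) + 1)*(-3)) = 162*((4 + 1)*(-3)) = 162*(5*(-3)) = 162*(-15) = -2430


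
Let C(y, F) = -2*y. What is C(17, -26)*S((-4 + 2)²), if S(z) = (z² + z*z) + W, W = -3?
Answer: -986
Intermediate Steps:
S(z) = -3 + 2*z² (S(z) = (z² + z*z) - 3 = (z² + z²) - 3 = 2*z² - 3 = -3 + 2*z²)
C(17, -26)*S((-4 + 2)²) = (-2*17)*(-3 + 2*((-4 + 2)²)²) = -34*(-3 + 2*((-2)²)²) = -34*(-3 + 2*4²) = -34*(-3 + 2*16) = -34*(-3 + 32) = -34*29 = -986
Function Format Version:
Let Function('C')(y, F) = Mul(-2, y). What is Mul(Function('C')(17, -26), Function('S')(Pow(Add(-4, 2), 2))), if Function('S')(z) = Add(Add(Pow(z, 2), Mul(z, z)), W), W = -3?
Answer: -986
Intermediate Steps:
Function('S')(z) = Add(-3, Mul(2, Pow(z, 2))) (Function('S')(z) = Add(Add(Pow(z, 2), Mul(z, z)), -3) = Add(Add(Pow(z, 2), Pow(z, 2)), -3) = Add(Mul(2, Pow(z, 2)), -3) = Add(-3, Mul(2, Pow(z, 2))))
Mul(Function('C')(17, -26), Function('S')(Pow(Add(-4, 2), 2))) = Mul(Mul(-2, 17), Add(-3, Mul(2, Pow(Pow(Add(-4, 2), 2), 2)))) = Mul(-34, Add(-3, Mul(2, Pow(Pow(-2, 2), 2)))) = Mul(-34, Add(-3, Mul(2, Pow(4, 2)))) = Mul(-34, Add(-3, Mul(2, 16))) = Mul(-34, Add(-3, 32)) = Mul(-34, 29) = -986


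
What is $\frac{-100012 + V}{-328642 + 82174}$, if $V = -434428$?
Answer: $\frac{133610}{61617} \approx 2.1684$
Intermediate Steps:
$\frac{-100012 + V}{-328642 + 82174} = \frac{-100012 - 434428}{-328642 + 82174} = - \frac{534440}{-246468} = \left(-534440\right) \left(- \frac{1}{246468}\right) = \frac{133610}{61617}$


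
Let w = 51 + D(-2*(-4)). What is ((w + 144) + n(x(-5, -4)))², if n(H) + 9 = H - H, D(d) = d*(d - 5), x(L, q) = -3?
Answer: 44100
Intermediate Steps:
D(d) = d*(-5 + d)
n(H) = -9 (n(H) = -9 + (H - H) = -9 + 0 = -9)
w = 75 (w = 51 + (-2*(-4))*(-5 - 2*(-4)) = 51 + 8*(-5 + 8) = 51 + 8*3 = 51 + 24 = 75)
((w + 144) + n(x(-5, -4)))² = ((75 + 144) - 9)² = (219 - 9)² = 210² = 44100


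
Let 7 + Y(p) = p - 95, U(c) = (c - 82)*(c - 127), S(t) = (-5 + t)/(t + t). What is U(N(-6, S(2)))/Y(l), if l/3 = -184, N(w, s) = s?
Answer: -169141/10464 ≈ -16.164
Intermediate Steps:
S(t) = (-5 + t)/(2*t) (S(t) = (-5 + t)/((2*t)) = (-5 + t)*(1/(2*t)) = (-5 + t)/(2*t))
l = -552 (l = 3*(-184) = -552)
U(c) = (-127 + c)*(-82 + c) (U(c) = (-82 + c)*(-127 + c) = (-127 + c)*(-82 + c))
Y(p) = -102 + p (Y(p) = -7 + (p - 95) = -7 + (-95 + p) = -102 + p)
U(N(-6, S(2)))/Y(l) = (10414 + ((½)*(-5 + 2)/2)² - 209*(-5 + 2)/(2*2))/(-102 - 552) = (10414 + ((½)*(½)*(-3))² - 209*(-3)/(2*2))/(-654) = (10414 + (-¾)² - 209*(-¾))*(-1/654) = (10414 + 9/16 + 627/4)*(-1/654) = (169141/16)*(-1/654) = -169141/10464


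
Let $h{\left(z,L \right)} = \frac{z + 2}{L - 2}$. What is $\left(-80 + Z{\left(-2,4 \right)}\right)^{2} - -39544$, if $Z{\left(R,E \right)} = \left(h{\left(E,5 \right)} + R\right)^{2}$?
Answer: $45944$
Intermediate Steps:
$h{\left(z,L \right)} = \frac{2 + z}{-2 + L}$
$Z{\left(R,E \right)} = \left(\frac{2}{3} + R + \frac{E}{3}\right)^{2}$ ($Z{\left(R,E \right)} = \left(\frac{2 + E}{-2 + 5} + R\right)^{2} = \left(\frac{2 + E}{3} + R\right)^{2} = \left(\left(\frac{2}{3} + \frac{E}{3}\right) + R\right)^{2} = \left(\frac{2}{3} + R + \frac{E}{3}\right)^{2}$)
$\left(-80 + Z{\left(-2,4 \right)}\right)^{2} - -39544 = \left(-80 + \frac{\left(2 + 4 + 3 \left(-2\right)\right)^{2}}{9}\right)^{2} - -39544 = \left(-80 + \frac{\left(2 + 4 - 6\right)^{2}}{9}\right)^{2} + 39544 = \left(-80 + \frac{0^{2}}{9}\right)^{2} + 39544 = \left(-80 + \frac{1}{9} \cdot 0\right)^{2} + 39544 = \left(-80 + 0\right)^{2} + 39544 = \left(-80\right)^{2} + 39544 = 6400 + 39544 = 45944$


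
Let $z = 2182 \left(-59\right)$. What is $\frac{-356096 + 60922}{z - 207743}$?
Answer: $\frac{295174}{336481} \approx 0.87724$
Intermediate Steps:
$z = -128738$
$\frac{-356096 + 60922}{z - 207743} = \frac{-356096 + 60922}{-128738 - 207743} = - \frac{295174}{-336481} = \left(-295174\right) \left(- \frac{1}{336481}\right) = \frac{295174}{336481}$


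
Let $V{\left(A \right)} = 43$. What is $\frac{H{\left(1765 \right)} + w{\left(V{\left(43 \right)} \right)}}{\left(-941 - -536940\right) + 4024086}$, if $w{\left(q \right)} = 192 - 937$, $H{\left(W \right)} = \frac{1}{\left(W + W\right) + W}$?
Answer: $- \frac{3944774}{24145650075} \approx -0.00016337$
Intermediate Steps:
$H{\left(W \right)} = \frac{1}{3 W}$ ($H{\left(W \right)} = \frac{1}{2 W + W} = \frac{1}{3 W}$)
$w{\left(q \right)} = -745$
$\frac{H{\left(1765 \right)} + w{\left(V{\left(43 \right)} \right)}}{\left(-941 - -536940\right) + 4024086} = \frac{\frac{1}{3 \cdot 1765} - 745}{\left(-941 - -536940\right) + 4024086} = \frac{\frac{1}{3} \cdot \frac{1}{1765} - 745}{\left(-941 + 536940\right) + 4024086} = \frac{\frac{1}{5295} - 745}{535999 + 4024086} = - \frac{3944774}{5295 \cdot 4560085} = \left(- \frac{3944774}{5295}\right) \frac{1}{4560085} = - \frac{3944774}{24145650075}$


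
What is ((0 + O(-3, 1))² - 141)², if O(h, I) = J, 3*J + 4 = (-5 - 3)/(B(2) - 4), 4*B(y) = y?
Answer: 47513449/2401 ≈ 19789.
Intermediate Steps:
B(y) = y/4
J = -4/7 (J = -4/3 + ((-5 - 3)/((¼)*2 - 4))/3 = -4/3 + (-8/(½ - 4))/3 = -4/3 + (-8/(-7/2))/3 = -4/3 + (-8*(-2/7))/3 = -4/3 + (⅓)*(16/7) = -4/3 + 16/21 = -4/7 ≈ -0.57143)
O(h, I) = -4/7
((0 + O(-3, 1))² - 141)² = ((0 - 4/7)² - 141)² = ((-4/7)² - 141)² = (16/49 - 141)² = (-6893/49)² = 47513449/2401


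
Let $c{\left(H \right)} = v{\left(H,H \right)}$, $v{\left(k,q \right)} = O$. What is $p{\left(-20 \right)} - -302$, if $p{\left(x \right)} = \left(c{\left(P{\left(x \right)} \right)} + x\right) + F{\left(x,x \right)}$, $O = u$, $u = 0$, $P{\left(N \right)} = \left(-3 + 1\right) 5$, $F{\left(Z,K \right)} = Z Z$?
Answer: $682$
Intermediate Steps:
$F{\left(Z,K \right)} = Z^{2}$
$P{\left(N \right)} = -10$ ($P{\left(N \right)} = \left(-2\right) 5 = -10$)
$O = 0$
$v{\left(k,q \right)} = 0$
$c{\left(H \right)} = 0$
$p{\left(x \right)} = x + x^{2}$ ($p{\left(x \right)} = \left(0 + x\right) + x^{2} = x + x^{2}$)
$p{\left(-20 \right)} - -302 = - 20 \left(1 - 20\right) - -302 = \left(-20\right) \left(-19\right) + 302 = 380 + 302 = 682$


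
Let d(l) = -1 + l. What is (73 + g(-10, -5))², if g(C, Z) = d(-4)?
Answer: 4624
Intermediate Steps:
g(C, Z) = -5 (g(C, Z) = -1 - 4 = -5)
(73 + g(-10, -5))² = (73 - 5)² = 68² = 4624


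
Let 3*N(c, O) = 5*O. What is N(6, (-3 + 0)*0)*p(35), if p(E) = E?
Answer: 0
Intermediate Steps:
N(c, O) = 5*O/3 (N(c, O) = (5*O)/3 = 5*O/3)
N(6, (-3 + 0)*0)*p(35) = (5*((-3 + 0)*0)/3)*35 = (5*(-3*0)/3)*35 = ((5/3)*0)*35 = 0*35 = 0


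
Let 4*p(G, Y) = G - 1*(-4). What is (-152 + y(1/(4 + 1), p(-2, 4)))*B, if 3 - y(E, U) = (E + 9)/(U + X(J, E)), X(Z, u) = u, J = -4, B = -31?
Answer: 35185/7 ≈ 5026.4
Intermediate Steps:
p(G, Y) = 1 + G/4 (p(G, Y) = (G - 1*(-4))/4 = (G + 4)/4 = (4 + G)/4 = 1 + G/4)
y(E, U) = 3 - (9 + E)/(E + U) (y(E, U) = 3 - (E + 9)/(U + E) = 3 - (9 + E)/(E + U))
(-152 + y(1/(4 + 1), p(-2, 4)))*B = (-152 + (-9 + 2/(4 + 1) + 3*(1 + (¼)*(-2)))/(1/(4 + 1) + (1 + (¼)*(-2))))*(-31) = (-152 + (-9 + 2/5 + 3*(1 - ½))/(1/5 + (1 - ½)))*(-31) = (-152 + (-9 + 2*(⅕) + 3*(½))/(⅕ + ½))*(-31) = (-152 + (-9 + ⅖ + 3/2)/(7/10))*(-31) = (-152 + (10/7)*(-71/10))*(-31) = (-152 - 71/7)*(-31) = -1135/7*(-31) = 35185/7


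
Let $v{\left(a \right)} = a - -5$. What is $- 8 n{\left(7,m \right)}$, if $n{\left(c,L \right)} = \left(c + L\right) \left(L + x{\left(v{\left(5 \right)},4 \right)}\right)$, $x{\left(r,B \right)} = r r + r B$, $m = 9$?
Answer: $-19072$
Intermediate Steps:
$v{\left(a \right)} = 5 + a$ ($v{\left(a \right)} = a + 5 = 5 + a$)
$x{\left(r,B \right)} = r^{2} + B r$
$n{\left(c,L \right)} = \left(140 + L\right) \left(L + c\right)$ ($n{\left(c,L \right)} = \left(c + L\right) \left(L + \left(5 + 5\right) \left(4 + \left(5 + 5\right)\right)\right) = \left(L + c\right) \left(L + 10 \left(4 + 10\right)\right) = \left(L + c\right) \left(L + 10 \cdot 14\right) = \left(L + c\right) \left(L + 140\right) = \left(L + c\right) \left(140 + L\right) = \left(140 + L\right) \left(L + c\right)$)
$- 8 n{\left(7,m \right)} = - 8 \left(9^{2} + 140 \cdot 9 + 140 \cdot 7 + 9 \cdot 7\right) = - 8 \left(81 + 1260 + 980 + 63\right) = \left(-8\right) 2384 = -19072$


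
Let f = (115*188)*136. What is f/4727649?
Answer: 172960/278097 ≈ 0.62194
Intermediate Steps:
f = 2940320 (f = 21620*136 = 2940320)
f/4727649 = 2940320/4727649 = 2940320*(1/4727649) = 172960/278097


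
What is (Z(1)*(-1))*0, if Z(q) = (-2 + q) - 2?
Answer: 0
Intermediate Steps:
Z(q) = -4 + q
(Z(1)*(-1))*0 = ((-4 + 1)*(-1))*0 = -3*(-1)*0 = 3*0 = 0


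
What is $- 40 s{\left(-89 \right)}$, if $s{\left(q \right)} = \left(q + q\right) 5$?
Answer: $35600$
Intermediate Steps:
$s{\left(q \right)} = 10 q$ ($s{\left(q \right)} = 2 q 5 = 10 q$)
$- 40 s{\left(-89 \right)} = - 40 \cdot 10 \left(-89\right) = \left(-40\right) \left(-890\right) = 35600$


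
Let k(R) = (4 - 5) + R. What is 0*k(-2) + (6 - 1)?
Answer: 5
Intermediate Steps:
k(R) = -1 + R
0*k(-2) + (6 - 1) = 0*(-1 - 2) + (6 - 1) = 0*(-3) + 5 = 0 + 5 = 5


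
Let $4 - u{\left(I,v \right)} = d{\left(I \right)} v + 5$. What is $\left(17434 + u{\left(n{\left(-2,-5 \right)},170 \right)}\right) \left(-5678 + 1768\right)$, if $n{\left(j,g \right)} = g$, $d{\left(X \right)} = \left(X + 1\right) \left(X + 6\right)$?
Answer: $-70821830$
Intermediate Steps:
$d{\left(X \right)} = \left(1 + X\right) \left(6 + X\right)$
$u{\left(I,v \right)} = -1 - v \left(6 + I^{2} + 7 I\right)$ ($u{\left(I,v \right)} = 4 - \left(\left(6 + I^{2} + 7 I\right) v + 5\right) = 4 - \left(v \left(6 + I^{2} + 7 I\right) + 5\right) = 4 - \left(5 + v \left(6 + I^{2} + 7 I\right)\right) = -1 - v \left(6 + I^{2} + 7 I\right)$)
$\left(17434 + u{\left(n{\left(-2,-5 \right)},170 \right)}\right) \left(-5678 + 1768\right) = \left(17434 - \left(1 + 170 \left(6 + \left(-5\right)^{2} + 7 \left(-5\right)\right)\right)\right) \left(-5678 + 1768\right) = \left(17434 - \left(1 + 170 \left(6 + 25 - 35\right)\right)\right) \left(-3910\right) = \left(17434 - \left(1 + 170 \left(-4\right)\right)\right) \left(-3910\right) = \left(17434 + \left(-1 + 680\right)\right) \left(-3910\right) = \left(17434 + 679\right) \left(-3910\right) = 18113 \left(-3910\right) = -70821830$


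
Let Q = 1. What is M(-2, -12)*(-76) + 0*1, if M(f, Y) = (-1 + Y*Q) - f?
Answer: 836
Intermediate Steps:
M(f, Y) = -1 + Y - f (M(f, Y) = (-1 + Y*1) - f = (-1 + Y) - f = -1 + Y - f)
M(-2, -12)*(-76) + 0*1 = (-1 - 12 - 1*(-2))*(-76) + 0*1 = (-1 - 12 + 2)*(-76) + 0 = -11*(-76) + 0 = 836 + 0 = 836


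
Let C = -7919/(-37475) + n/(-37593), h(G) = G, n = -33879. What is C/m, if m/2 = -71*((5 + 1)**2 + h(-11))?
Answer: -3679142/11739980625 ≈ -0.00031339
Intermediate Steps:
C = 522438164/469599225 (C = -7919/(-37475) - 33879/(-37593) = -7919*(-1/37475) - 33879*(-1/37593) = 7919/37475 + 11293/12531 = 522438164/469599225 ≈ 1.1125)
m = -3550 (m = 2*(-71*((5 + 1)**2 - 11)) = 2*(-71*(6**2 - 11)) = 2*(-71*(36 - 11)) = 2*(-71*25) = 2*(-1775) = -3550)
C/m = (522438164/469599225)/(-3550) = (522438164/469599225)*(-1/3550) = -3679142/11739980625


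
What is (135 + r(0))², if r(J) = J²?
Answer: 18225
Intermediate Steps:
(135 + r(0))² = (135 + 0²)² = (135 + 0)² = 135² = 18225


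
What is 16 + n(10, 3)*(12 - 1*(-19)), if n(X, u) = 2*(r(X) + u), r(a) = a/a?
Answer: 264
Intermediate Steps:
r(a) = 1
n(X, u) = 2 + 2*u (n(X, u) = 2*(1 + u) = 2 + 2*u)
16 + n(10, 3)*(12 - 1*(-19)) = 16 + (2 + 2*3)*(12 - 1*(-19)) = 16 + (2 + 6)*(12 + 19) = 16 + 8*31 = 16 + 248 = 264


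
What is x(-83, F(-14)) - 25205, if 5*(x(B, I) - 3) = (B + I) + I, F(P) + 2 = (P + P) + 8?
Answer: -126137/5 ≈ -25227.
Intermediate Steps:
F(P) = 6 + 2*P (F(P) = -2 + ((P + P) + 8) = -2 + (2*P + 8) = -2 + (8 + 2*P) = 6 + 2*P)
x(B, I) = 3 + B/5 + 2*I/5 (x(B, I) = 3 + ((B + I) + I)/5 = 3 + (B + 2*I)/5 = 3 + (B/5 + 2*I/5) = 3 + B/5 + 2*I/5)
x(-83, F(-14)) - 25205 = (3 + (1/5)*(-83) + 2*(6 + 2*(-14))/5) - 25205 = (3 - 83/5 + 2*(6 - 28)/5) - 25205 = (3 - 83/5 + (2/5)*(-22)) - 25205 = (3 - 83/5 - 44/5) - 25205 = -112/5 - 25205 = -126137/5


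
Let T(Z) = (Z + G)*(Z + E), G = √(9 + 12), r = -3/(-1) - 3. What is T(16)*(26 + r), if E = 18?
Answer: 14144 + 884*√21 ≈ 18195.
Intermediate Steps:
r = 0 (r = -3*(-1) - 3 = 3 - 3 = 0)
G = √21 ≈ 4.5826
T(Z) = (18 + Z)*(Z + √21) (T(Z) = (Z + √21)*(Z + 18) = (Z + √21)*(18 + Z) = (18 + Z)*(Z + √21))
T(16)*(26 + r) = (16² + 18*16 + 18*√21 + 16*√21)*(26 + 0) = (256 + 288 + 18*√21 + 16*√21)*26 = (544 + 34*√21)*26 = 14144 + 884*√21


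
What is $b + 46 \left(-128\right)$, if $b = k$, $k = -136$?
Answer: $-6024$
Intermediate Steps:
$b = -136$
$b + 46 \left(-128\right) = -136 + 46 \left(-128\right) = -136 - 5888 = -6024$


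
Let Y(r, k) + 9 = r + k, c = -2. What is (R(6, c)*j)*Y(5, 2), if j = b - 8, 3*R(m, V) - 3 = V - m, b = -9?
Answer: -170/3 ≈ -56.667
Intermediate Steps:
Y(r, k) = -9 + k + r (Y(r, k) = -9 + (r + k) = -9 + (k + r) = -9 + k + r)
R(m, V) = 1 - m/3 + V/3 (R(m, V) = 1 + (V - m)/3 = 1 + (-m/3 + V/3) = 1 - m/3 + V/3)
j = -17 (j = -9 - 8 = -17)
(R(6, c)*j)*Y(5, 2) = ((1 - 1/3*6 + (1/3)*(-2))*(-17))*(-9 + 2 + 5) = ((1 - 2 - 2/3)*(-17))*(-2) = -5/3*(-17)*(-2) = (85/3)*(-2) = -170/3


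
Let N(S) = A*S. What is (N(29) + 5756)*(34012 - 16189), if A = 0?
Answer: 102589188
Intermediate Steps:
N(S) = 0 (N(S) = 0*S = 0)
(N(29) + 5756)*(34012 - 16189) = (0 + 5756)*(34012 - 16189) = 5756*17823 = 102589188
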